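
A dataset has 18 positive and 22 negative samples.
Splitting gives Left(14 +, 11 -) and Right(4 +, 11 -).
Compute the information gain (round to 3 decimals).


H(parent) = 0.9928. H(left) = 0.9896, H(right) = 0.8366. Weighted = (25/40)*0.9896 + (15/40)*0.8366 = 0.9322. IG = 0.9928 - 0.9322 = 0.0606, which rounds to 0.061.

0.061


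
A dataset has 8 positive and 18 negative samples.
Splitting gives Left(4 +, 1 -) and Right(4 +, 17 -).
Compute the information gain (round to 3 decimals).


H(parent) = 0.8905. H(left) = 0.7219, H(right) = 0.7025. Weighted = (5/26)*0.7219 + (21/26)*0.7025 = 0.7062. IG = 0.8905 - 0.7062 = 0.1843, which rounds to 0.184.

0.184


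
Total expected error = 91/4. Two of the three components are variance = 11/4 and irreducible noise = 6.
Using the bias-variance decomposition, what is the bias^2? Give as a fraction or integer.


Total error = bias^2 + variance + irreducible noise. So bias^2 = 91/4 - 11/4 - 6 = 14.

14


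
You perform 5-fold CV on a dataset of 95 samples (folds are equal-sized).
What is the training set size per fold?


Each validation fold has 95/5 = 19 samples. Training set = 95 - 19 = 76.

76


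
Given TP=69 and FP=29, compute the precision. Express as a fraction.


Precision = TP / (TP + FP) = 69 / 98 = 69/98.

69/98


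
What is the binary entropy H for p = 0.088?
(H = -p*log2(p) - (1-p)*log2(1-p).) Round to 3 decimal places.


H = -0.088*log2(0.088) - 0.912*log2(0.912) = 0.430.

0.430


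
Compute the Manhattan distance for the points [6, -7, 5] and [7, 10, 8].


d = sum of absolute differences: |6-7|=1 + |-7-10|=17 + |5-8|=3 = 21.

21


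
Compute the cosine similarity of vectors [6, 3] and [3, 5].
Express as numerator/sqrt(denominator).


dot = 33. |a|^2 = 45, |b|^2 = 34. cos = 33/sqrt(1530).

33/sqrt(1530)


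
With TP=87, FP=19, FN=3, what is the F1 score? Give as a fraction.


Precision = 87/106 = 87/106. Recall = 87/90 = 29/30. F1 = 2*P*R/(P+R) = 87/98.

87/98


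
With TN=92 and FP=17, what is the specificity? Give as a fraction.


Specificity = TN / (TN + FP) = 92 / 109 = 92/109.

92/109


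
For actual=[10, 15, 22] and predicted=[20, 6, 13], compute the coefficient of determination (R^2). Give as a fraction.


Mean(y) = 47/3. SS_res = 262. SS_tot = 218/3. R^2 = 1 - 262/(218/3) = -284/109.

-284/109


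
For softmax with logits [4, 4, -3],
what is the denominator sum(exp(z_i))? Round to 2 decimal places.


Denom = e^4=54.5982 + e^4=54.5982 + e^-3=0.0498. Sum = 109.2462, which rounds to 109.25.

109.25


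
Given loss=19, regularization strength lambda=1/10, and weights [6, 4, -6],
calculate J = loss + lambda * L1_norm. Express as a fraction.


L1 norm = sum(|w|) = 16. J = 19 + 1/10 * 16 = 103/5.

103/5


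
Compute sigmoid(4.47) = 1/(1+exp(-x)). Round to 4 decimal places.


sigma(4.47) = 1/(1+e^(-4.47)) = 1/(1+0.011447) = 1/1.011447 = 0.9887.

0.9887


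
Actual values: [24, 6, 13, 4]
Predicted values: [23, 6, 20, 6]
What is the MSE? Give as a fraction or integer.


MSE = (1/4) * ((24-23)^2=1 + (6-6)^2=0 + (13-20)^2=49 + (4-6)^2=4). Sum = 54. MSE = 27/2.

27/2


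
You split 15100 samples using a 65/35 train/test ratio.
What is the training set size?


Test set = 15100 * 35% = 5285. Training set = 15100 - 5285 = 9815.

9815


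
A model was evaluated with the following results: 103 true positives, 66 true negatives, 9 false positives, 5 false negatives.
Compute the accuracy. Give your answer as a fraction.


Accuracy = (TP + TN) / (TP + TN + FP + FN) = (103 + 66) / 183 = 169/183.

169/183


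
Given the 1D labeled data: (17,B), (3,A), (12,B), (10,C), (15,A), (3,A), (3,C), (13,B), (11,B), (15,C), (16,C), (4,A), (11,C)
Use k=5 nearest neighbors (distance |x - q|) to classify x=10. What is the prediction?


Distances: |17-10|=7, |3-10|=7, |12-10|=2, |10-10|=0, |15-10|=5, |3-10|=7, |3-10|=7, |13-10|=3, |11-10|=1, |15-10|=5, |16-10|=6, |4-10|=6, |11-10|=1. 5 nearest: (10,C), (11,B), (11,C), (12,B), (13,B). Counts: {'C': 2, 'B': 3}. Majority class: B.

B


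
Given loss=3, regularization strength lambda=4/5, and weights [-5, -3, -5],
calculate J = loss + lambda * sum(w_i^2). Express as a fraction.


L2 sq norm = sum(w^2) = 59. J = 3 + 4/5 * 59 = 251/5.

251/5


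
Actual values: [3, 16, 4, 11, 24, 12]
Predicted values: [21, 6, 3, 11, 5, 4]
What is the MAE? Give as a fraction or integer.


MAE = (1/6) * (|3-21|=18 + |16-6|=10 + |4-3|=1 + |11-11|=0 + |24-5|=19 + |12-4|=8). Sum = 56. MAE = 28/3.

28/3


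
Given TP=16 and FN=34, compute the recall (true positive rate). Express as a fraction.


Recall = TP / (TP + FN) = 16 / 50 = 8/25.

8/25


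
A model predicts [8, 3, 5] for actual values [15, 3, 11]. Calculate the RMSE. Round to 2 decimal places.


MSE = 28.3333. RMSE = sqrt(28.3333) = 5.32.

5.32


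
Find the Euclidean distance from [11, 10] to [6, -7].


d = sqrt(sum of squared differences). (11-6)^2=25, (10--7)^2=289. Sum = 314.

sqrt(314)


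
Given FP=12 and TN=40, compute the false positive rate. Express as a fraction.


FPR = FP / (FP + TN) = 12 / 52 = 3/13.

3/13


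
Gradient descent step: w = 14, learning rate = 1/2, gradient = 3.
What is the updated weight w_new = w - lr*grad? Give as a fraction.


w_new = 14 - 1/2 * 3 = 14 - 3/2 = 25/2.

25/2


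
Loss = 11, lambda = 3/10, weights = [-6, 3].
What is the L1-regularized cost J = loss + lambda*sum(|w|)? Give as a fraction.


L1 norm = sum(|w|) = 9. J = 11 + 3/10 * 9 = 137/10.

137/10


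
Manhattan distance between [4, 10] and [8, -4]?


d = sum of absolute differences: |4-8|=4 + |10--4|=14 = 18.

18


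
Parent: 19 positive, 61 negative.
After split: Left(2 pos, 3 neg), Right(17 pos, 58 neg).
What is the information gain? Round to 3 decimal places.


H(parent) = 0.7909. H(left) = 0.9710, H(right) = 0.7722. Weighted = (5/80)*0.9710 + (75/80)*0.7722 = 0.7846. IG = 0.7909 - 0.7846 = 0.0063, which rounds to 0.006.

0.006


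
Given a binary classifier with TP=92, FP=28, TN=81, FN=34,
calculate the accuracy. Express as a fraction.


Accuracy = (TP + TN) / (TP + TN + FP + FN) = (92 + 81) / 235 = 173/235.

173/235


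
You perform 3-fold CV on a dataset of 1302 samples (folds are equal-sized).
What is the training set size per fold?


Each validation fold has 1302/3 = 434 samples. Training set = 1302 - 434 = 868.

868


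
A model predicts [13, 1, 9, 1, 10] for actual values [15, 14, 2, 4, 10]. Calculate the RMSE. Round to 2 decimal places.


MSE = 46.2000. RMSE = sqrt(46.2000) = 6.80.

6.80


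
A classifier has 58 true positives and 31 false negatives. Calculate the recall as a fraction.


Recall = TP / (TP + FN) = 58 / 89 = 58/89.

58/89


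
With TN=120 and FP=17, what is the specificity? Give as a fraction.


Specificity = TN / (TN + FP) = 120 / 137 = 120/137.

120/137


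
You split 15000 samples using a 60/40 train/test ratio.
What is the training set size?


Test set = 15000 * 40% = 6000. Training set = 15000 - 6000 = 9000.

9000


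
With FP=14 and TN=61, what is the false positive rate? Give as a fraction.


FPR = FP / (FP + TN) = 14 / 75 = 14/75.

14/75


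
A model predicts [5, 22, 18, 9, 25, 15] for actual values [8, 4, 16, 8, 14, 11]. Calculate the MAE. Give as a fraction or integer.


MAE = (1/6) * (|8-5|=3 + |4-22|=18 + |16-18|=2 + |8-9|=1 + |14-25|=11 + |11-15|=4). Sum = 39. MAE = 13/2.

13/2


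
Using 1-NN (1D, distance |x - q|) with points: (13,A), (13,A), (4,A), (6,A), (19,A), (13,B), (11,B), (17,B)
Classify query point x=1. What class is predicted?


Distances: |13-1|=12, |13-1|=12, |4-1|=3, |6-1|=5, |19-1|=18, |13-1|=12, |11-1|=10, |17-1|=16. 1 nearest: (4,A). Counts: {'A': 1}. Majority class: A.

A


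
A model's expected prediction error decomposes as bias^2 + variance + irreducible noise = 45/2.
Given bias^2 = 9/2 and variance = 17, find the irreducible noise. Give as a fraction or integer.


Total error = bias^2 + variance + irreducible noise. So irreducible noise = 45/2 - 9/2 - 17 = 1.

1


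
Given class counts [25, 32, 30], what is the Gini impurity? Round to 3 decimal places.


Total = 87. Proportions: 25/87, 32/87, 30/87. sum(p_i^2) = 0.3368. Gini = 1 - 0.3368 = 0.6632, which rounds to 0.663.

0.663


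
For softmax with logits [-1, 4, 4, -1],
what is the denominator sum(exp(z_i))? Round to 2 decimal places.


Denom = e^-1=0.3679 + e^4=54.5982 + e^4=54.5982 + e^-1=0.3679. Sum = 109.9322, which rounds to 109.93.

109.93


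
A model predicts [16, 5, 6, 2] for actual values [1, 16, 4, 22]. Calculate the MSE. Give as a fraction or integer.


MSE = (1/4) * ((1-16)^2=225 + (16-5)^2=121 + (4-6)^2=4 + (22-2)^2=400). Sum = 750. MSE = 375/2.

375/2


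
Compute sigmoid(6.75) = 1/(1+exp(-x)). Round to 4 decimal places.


sigma(6.75) = 1/(1+e^(-6.75)) = 1/(1+0.001171) = 1/1.001171 = 0.9988.

0.9988


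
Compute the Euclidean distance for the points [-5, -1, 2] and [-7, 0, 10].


d = sqrt(sum of squared differences). (-5--7)^2=4, (-1-0)^2=1, (2-10)^2=64. Sum = 69.

sqrt(69)


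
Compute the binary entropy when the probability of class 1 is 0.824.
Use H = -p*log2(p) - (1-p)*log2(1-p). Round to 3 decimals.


H = -0.824*log2(0.824) - 0.176*log2(0.176) = 0.671.

0.671


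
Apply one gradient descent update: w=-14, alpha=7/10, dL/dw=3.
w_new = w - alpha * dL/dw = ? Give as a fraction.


w_new = -14 - 7/10 * 3 = -14 - 21/10 = -161/10.

-161/10


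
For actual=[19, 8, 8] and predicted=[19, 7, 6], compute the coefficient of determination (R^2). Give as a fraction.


Mean(y) = 35/3. SS_res = 5. SS_tot = 242/3. R^2 = 1 - 5/(242/3) = 227/242.

227/242


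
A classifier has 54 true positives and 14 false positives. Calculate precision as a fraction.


Precision = TP / (TP + FP) = 54 / 68 = 27/34.

27/34


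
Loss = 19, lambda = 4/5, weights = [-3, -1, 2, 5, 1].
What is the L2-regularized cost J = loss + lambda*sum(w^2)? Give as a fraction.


L2 sq norm = sum(w^2) = 40. J = 19 + 4/5 * 40 = 51.

51


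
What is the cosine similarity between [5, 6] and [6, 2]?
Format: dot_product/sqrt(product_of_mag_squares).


dot = 42. |a|^2 = 61, |b|^2 = 40. cos = 42/sqrt(2440).

42/sqrt(2440)


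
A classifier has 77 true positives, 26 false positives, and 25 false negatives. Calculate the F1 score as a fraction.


Precision = 77/103 = 77/103. Recall = 77/102 = 77/102. F1 = 2*P*R/(P+R) = 154/205.

154/205


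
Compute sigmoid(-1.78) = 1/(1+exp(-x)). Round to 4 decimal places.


sigma(-1.78) = 1/(1+e^(1.78)) = 1/(1+5.929856) = 1/6.929856 = 0.1443.

0.1443


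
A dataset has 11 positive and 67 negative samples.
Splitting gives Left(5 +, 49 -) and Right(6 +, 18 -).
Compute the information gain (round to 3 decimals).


H(parent) = 0.5869. H(left) = 0.4451, H(right) = 0.8113. Weighted = (54/78)*0.4451 + (24/78)*0.8113 = 0.5578. IG = 0.5869 - 0.5578 = 0.0291, which rounds to 0.029.

0.029


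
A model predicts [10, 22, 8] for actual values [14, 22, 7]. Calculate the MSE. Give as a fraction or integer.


MSE = (1/3) * ((14-10)^2=16 + (22-22)^2=0 + (7-8)^2=1). Sum = 17. MSE = 17/3.

17/3


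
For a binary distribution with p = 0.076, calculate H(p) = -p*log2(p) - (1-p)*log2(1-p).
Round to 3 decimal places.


H = -0.076*log2(0.076) - 0.924*log2(0.924) = 0.388.

0.388


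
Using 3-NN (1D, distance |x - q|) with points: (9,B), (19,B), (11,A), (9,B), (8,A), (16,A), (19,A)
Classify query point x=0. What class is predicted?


Distances: |9-0|=9, |19-0|=19, |11-0|=11, |9-0|=9, |8-0|=8, |16-0|=16, |19-0|=19. 3 nearest: (8,A), (9,B), (9,B). Counts: {'A': 1, 'B': 2}. Majority class: B.

B


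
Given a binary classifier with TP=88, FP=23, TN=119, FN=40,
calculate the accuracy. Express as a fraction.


Accuracy = (TP + TN) / (TP + TN + FP + FN) = (88 + 119) / 270 = 23/30.

23/30


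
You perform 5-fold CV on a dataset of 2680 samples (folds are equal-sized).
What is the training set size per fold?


Each validation fold has 2680/5 = 536 samples. Training set = 2680 - 536 = 2144.

2144


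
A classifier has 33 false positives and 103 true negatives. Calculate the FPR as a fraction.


FPR = FP / (FP + TN) = 33 / 136 = 33/136.

33/136


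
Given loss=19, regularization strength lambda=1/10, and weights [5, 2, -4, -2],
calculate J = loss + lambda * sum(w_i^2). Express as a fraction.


L2 sq norm = sum(w^2) = 49. J = 19 + 1/10 * 49 = 239/10.

239/10


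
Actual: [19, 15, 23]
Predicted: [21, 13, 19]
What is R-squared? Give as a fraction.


Mean(y) = 19. SS_res = 24. SS_tot = 32. R^2 = 1 - 24/(32) = 1/4.

1/4


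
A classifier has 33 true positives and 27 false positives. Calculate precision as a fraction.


Precision = TP / (TP + FP) = 33 / 60 = 11/20.

11/20


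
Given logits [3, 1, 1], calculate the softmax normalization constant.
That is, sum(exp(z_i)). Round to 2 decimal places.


Denom = e^3=20.0855 + e^1=2.7183 + e^1=2.7183. Sum = 25.5221, which rounds to 25.52.

25.52


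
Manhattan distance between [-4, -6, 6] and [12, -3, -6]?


d = sum of absolute differences: |-4-12|=16 + |-6--3|=3 + |6--6|=12 = 31.

31


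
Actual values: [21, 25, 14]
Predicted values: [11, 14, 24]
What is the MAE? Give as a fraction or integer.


MAE = (1/3) * (|21-11|=10 + |25-14|=11 + |14-24|=10). Sum = 31. MAE = 31/3.

31/3


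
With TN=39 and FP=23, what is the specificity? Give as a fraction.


Specificity = TN / (TN + FP) = 39 / 62 = 39/62.

39/62


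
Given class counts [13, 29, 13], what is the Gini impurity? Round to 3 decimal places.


Total = 55. Proportions: 13/55, 29/55, 13/55. sum(p_i^2) = 0.3898. Gini = 1 - 0.3898 = 0.6102, which rounds to 0.610.

0.610


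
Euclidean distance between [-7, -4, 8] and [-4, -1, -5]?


d = sqrt(sum of squared differences). (-7--4)^2=9, (-4--1)^2=9, (8--5)^2=169. Sum = 187.

sqrt(187)


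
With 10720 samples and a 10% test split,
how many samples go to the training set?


Test set = 10720 * 10% = 1072. Training set = 10720 - 1072 = 9648.

9648


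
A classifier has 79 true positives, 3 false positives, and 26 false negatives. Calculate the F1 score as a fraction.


Precision = 79/82 = 79/82. Recall = 79/105 = 79/105. F1 = 2*P*R/(P+R) = 158/187.

158/187


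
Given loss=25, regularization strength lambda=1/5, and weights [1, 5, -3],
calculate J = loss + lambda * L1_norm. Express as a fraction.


L1 norm = sum(|w|) = 9. J = 25 + 1/5 * 9 = 134/5.

134/5


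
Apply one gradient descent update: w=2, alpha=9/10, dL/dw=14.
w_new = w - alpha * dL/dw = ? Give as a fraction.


w_new = 2 - 9/10 * 14 = 2 - 63/5 = -53/5.

-53/5


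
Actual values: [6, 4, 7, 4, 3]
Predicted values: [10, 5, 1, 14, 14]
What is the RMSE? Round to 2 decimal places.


MSE = 54.8000. RMSE = sqrt(54.8000) = 7.40.

7.40


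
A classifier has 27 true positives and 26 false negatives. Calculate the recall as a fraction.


Recall = TP / (TP + FN) = 27 / 53 = 27/53.

27/53


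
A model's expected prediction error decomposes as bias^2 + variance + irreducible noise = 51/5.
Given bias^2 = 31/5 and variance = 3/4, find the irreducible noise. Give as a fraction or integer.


Total error = bias^2 + variance + irreducible noise. So irreducible noise = 51/5 - 31/5 - 3/4 = 13/4.

13/4


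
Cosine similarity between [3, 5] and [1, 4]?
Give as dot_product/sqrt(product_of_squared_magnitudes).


dot = 23. |a|^2 = 34, |b|^2 = 17. cos = 23/sqrt(578).

23/sqrt(578)


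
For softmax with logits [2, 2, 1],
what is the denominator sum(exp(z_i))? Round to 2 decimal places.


Denom = e^2=7.3891 + e^2=7.3891 + e^1=2.7183. Sum = 17.4965, which rounds to 17.50.

17.50


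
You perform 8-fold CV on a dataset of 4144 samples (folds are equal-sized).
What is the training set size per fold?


Each validation fold has 4144/8 = 518 samples. Training set = 4144 - 518 = 3626.

3626


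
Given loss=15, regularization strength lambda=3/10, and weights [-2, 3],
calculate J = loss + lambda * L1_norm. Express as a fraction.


L1 norm = sum(|w|) = 5. J = 15 + 3/10 * 5 = 33/2.

33/2


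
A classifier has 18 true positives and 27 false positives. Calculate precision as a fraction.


Precision = TP / (TP + FP) = 18 / 45 = 2/5.

2/5


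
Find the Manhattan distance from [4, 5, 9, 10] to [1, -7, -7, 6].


d = sum of absolute differences: |4-1|=3 + |5--7|=12 + |9--7|=16 + |10-6|=4 = 35.

35


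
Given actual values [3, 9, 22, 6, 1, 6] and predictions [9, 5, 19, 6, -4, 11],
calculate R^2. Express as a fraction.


Mean(y) = 47/6. SS_res = 111. SS_tot = 1673/6. R^2 = 1 - 111/(1673/6) = 1007/1673.

1007/1673


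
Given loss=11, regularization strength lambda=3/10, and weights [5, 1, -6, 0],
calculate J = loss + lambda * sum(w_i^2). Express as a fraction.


L2 sq norm = sum(w^2) = 62. J = 11 + 3/10 * 62 = 148/5.

148/5


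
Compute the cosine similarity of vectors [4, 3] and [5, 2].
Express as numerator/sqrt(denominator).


dot = 26. |a|^2 = 25, |b|^2 = 29. cos = 26/sqrt(725).

26/sqrt(725)


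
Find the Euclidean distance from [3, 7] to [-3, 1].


d = sqrt(sum of squared differences). (3--3)^2=36, (7-1)^2=36. Sum = 72.

sqrt(72)


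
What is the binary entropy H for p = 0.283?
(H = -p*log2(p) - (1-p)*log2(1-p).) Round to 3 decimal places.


H = -0.283*log2(0.283) - 0.717*log2(0.717) = 0.860.

0.860


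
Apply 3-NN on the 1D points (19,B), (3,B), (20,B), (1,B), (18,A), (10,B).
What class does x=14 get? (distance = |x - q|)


Distances: |19-14|=5, |3-14|=11, |20-14|=6, |1-14|=13, |18-14|=4, |10-14|=4. 3 nearest: (18,A), (10,B), (19,B). Counts: {'A': 1, 'B': 2}. Majority class: B.

B


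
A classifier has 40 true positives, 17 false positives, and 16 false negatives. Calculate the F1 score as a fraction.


Precision = 40/57 = 40/57. Recall = 40/56 = 5/7. F1 = 2*P*R/(P+R) = 80/113.

80/113


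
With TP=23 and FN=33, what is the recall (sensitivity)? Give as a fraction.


Recall = TP / (TP + FN) = 23 / 56 = 23/56.

23/56


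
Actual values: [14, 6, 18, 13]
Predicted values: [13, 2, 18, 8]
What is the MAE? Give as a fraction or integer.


MAE = (1/4) * (|14-13|=1 + |6-2|=4 + |18-18|=0 + |13-8|=5). Sum = 10. MAE = 5/2.

5/2


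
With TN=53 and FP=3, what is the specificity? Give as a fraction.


Specificity = TN / (TN + FP) = 53 / 56 = 53/56.

53/56


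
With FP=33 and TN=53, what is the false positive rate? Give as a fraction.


FPR = FP / (FP + TN) = 33 / 86 = 33/86.

33/86


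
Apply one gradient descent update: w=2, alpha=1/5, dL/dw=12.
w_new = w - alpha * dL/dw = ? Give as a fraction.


w_new = 2 - 1/5 * 12 = 2 - 12/5 = -2/5.

-2/5


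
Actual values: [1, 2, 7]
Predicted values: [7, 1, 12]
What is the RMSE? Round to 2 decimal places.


MSE = 20.6667. RMSE = sqrt(20.6667) = 4.55.

4.55


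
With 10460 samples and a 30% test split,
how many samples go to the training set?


Test set = 10460 * 30% = 3138. Training set = 10460 - 3138 = 7322.

7322


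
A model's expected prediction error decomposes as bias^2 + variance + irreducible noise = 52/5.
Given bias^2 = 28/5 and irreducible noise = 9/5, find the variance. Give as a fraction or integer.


Total error = bias^2 + variance + irreducible noise. So variance = 52/5 - 28/5 - 9/5 = 3.

3


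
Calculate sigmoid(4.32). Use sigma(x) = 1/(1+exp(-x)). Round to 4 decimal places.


sigma(4.32) = 1/(1+e^(-4.32)) = 1/(1+0.013300) = 1/1.013300 = 0.9869.

0.9869


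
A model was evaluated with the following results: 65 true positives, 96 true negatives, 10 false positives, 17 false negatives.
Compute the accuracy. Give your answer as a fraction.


Accuracy = (TP + TN) / (TP + TN + FP + FN) = (65 + 96) / 188 = 161/188.

161/188


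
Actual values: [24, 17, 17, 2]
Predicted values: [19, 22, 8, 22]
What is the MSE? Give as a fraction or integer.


MSE = (1/4) * ((24-19)^2=25 + (17-22)^2=25 + (17-8)^2=81 + (2-22)^2=400). Sum = 531. MSE = 531/4.

531/4


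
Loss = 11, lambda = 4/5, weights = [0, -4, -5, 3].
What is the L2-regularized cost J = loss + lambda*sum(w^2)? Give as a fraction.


L2 sq norm = sum(w^2) = 50. J = 11 + 4/5 * 50 = 51.

51


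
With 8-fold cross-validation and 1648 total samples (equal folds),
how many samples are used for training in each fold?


Each validation fold has 1648/8 = 206 samples. Training set = 1648 - 206 = 1442.

1442


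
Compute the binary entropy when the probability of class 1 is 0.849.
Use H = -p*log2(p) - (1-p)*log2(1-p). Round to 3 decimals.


H = -0.849*log2(0.849) - 0.151*log2(0.151) = 0.612.

0.612


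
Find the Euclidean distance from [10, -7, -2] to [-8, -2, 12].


d = sqrt(sum of squared differences). (10--8)^2=324, (-7--2)^2=25, (-2-12)^2=196. Sum = 545.

sqrt(545)


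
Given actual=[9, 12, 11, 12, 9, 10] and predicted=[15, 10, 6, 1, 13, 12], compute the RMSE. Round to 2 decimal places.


MSE = 34.3333. RMSE = sqrt(34.3333) = 5.86.

5.86


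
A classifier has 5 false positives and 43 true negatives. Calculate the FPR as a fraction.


FPR = FP / (FP + TN) = 5 / 48 = 5/48.

5/48


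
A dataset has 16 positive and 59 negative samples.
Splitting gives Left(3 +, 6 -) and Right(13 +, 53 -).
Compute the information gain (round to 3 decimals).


H(parent) = 0.7478. H(left) = 0.9183, H(right) = 0.7158. Weighted = (9/75)*0.9183 + (66/75)*0.7158 = 0.7401. IG = 0.7478 - 0.7401 = 0.0077, which rounds to 0.008.

0.008


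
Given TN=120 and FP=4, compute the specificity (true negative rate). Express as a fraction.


Specificity = TN / (TN + FP) = 120 / 124 = 30/31.

30/31


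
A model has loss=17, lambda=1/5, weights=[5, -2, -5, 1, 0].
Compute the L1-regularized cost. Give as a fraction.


L1 norm = sum(|w|) = 13. J = 17 + 1/5 * 13 = 98/5.

98/5


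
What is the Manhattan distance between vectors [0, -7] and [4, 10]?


d = sum of absolute differences: |0-4|=4 + |-7-10|=17 = 21.

21


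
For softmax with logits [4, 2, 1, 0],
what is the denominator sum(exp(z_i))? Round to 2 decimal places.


Denom = e^4=54.5982 + e^2=7.3891 + e^1=2.7183 + e^0=1.0000. Sum = 65.7056, which rounds to 65.71.

65.71


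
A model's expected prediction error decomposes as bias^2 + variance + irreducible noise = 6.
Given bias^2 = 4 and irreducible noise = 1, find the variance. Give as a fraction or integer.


Total error = bias^2 + variance + irreducible noise. So variance = 6 - 4 - 1 = 1.

1


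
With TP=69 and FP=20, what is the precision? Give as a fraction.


Precision = TP / (TP + FP) = 69 / 89 = 69/89.

69/89


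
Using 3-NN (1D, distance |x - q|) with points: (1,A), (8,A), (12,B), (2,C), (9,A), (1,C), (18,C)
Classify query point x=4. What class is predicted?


Distances: |1-4|=3, |8-4|=4, |12-4|=8, |2-4|=2, |9-4|=5, |1-4|=3, |18-4|=14. 3 nearest: (2,C), (1,A), (1,C). Counts: {'C': 2, 'A': 1}. Majority class: C.

C


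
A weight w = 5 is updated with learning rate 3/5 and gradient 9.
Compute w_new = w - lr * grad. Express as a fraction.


w_new = 5 - 3/5 * 9 = 5 - 27/5 = -2/5.

-2/5


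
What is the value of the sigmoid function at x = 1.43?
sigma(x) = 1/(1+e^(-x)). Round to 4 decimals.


sigma(1.43) = 1/(1+e^(-1.43)) = 1/(1+0.239309) = 1/1.239309 = 0.8069.

0.8069


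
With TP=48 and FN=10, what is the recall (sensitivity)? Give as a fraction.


Recall = TP / (TP + FN) = 48 / 58 = 24/29.

24/29


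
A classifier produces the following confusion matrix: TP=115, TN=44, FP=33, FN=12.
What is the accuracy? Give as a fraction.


Accuracy = (TP + TN) / (TP + TN + FP + FN) = (115 + 44) / 204 = 53/68.

53/68


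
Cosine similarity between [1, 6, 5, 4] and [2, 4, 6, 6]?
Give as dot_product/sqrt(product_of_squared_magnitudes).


dot = 80. |a|^2 = 78, |b|^2 = 92. cos = 80/sqrt(7176).

80/sqrt(7176)


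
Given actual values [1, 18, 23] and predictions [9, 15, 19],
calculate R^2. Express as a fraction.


Mean(y) = 14. SS_res = 89. SS_tot = 266. R^2 = 1 - 89/(266) = 177/266.

177/266


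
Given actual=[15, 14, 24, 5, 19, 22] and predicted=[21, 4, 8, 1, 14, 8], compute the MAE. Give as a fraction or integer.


MAE = (1/6) * (|15-21|=6 + |14-4|=10 + |24-8|=16 + |5-1|=4 + |19-14|=5 + |22-8|=14). Sum = 55. MAE = 55/6.

55/6


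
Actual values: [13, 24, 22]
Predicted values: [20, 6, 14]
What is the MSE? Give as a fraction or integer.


MSE = (1/3) * ((13-20)^2=49 + (24-6)^2=324 + (22-14)^2=64). Sum = 437. MSE = 437/3.

437/3


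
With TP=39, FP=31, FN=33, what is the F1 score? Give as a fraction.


Precision = 39/70 = 39/70. Recall = 39/72 = 13/24. F1 = 2*P*R/(P+R) = 39/71.

39/71


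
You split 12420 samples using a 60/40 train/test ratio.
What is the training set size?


Test set = 12420 * 40% = 4968. Training set = 12420 - 4968 = 7452.

7452


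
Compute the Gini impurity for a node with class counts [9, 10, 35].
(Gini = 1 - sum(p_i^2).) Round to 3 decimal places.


Total = 54. Proportions: 9/54, 10/54, 35/54. sum(p_i^2) = 0.4822. Gini = 1 - 0.4822 = 0.5178, which rounds to 0.518.

0.518


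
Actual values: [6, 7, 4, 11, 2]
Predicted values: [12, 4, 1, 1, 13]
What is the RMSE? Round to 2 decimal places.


MSE = 55.0000. RMSE = sqrt(55.0000) = 7.42.

7.42


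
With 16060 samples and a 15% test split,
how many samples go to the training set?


Test set = 16060 * 15% = 2409. Training set = 16060 - 2409 = 13651.

13651


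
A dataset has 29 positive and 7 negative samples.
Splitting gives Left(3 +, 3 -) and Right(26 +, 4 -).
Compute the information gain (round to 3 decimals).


H(parent) = 0.7107. H(left) = 1.0000, H(right) = 0.5665. Weighted = (6/36)*1.0000 + (30/36)*0.5665 = 0.6388. IG = 0.7107 - 0.6388 = 0.0719, which rounds to 0.072.

0.072


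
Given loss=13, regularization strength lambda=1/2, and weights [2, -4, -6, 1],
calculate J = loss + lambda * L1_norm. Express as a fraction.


L1 norm = sum(|w|) = 13. J = 13 + 1/2 * 13 = 39/2.

39/2


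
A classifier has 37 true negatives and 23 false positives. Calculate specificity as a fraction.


Specificity = TN / (TN + FP) = 37 / 60 = 37/60.

37/60


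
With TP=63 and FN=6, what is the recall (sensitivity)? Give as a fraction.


Recall = TP / (TP + FN) = 63 / 69 = 21/23.

21/23


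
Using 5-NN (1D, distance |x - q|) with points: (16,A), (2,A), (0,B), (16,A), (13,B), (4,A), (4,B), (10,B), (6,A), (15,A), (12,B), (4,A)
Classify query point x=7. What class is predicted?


Distances: |16-7|=9, |2-7|=5, |0-7|=7, |16-7|=9, |13-7|=6, |4-7|=3, |4-7|=3, |10-7|=3, |6-7|=1, |15-7|=8, |12-7|=5, |4-7|=3. 5 nearest: (6,A), (4,A), (4,A), (4,B), (10,B). Counts: {'A': 3, 'B': 2}. Majority class: A.

A


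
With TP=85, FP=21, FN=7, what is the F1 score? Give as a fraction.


Precision = 85/106 = 85/106. Recall = 85/92 = 85/92. F1 = 2*P*R/(P+R) = 85/99.

85/99


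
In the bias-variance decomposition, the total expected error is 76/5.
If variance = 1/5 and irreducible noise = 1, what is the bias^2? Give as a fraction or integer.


Total error = bias^2 + variance + irreducible noise. So bias^2 = 76/5 - 1/5 - 1 = 14.

14


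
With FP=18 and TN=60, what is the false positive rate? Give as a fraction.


FPR = FP / (FP + TN) = 18 / 78 = 3/13.

3/13


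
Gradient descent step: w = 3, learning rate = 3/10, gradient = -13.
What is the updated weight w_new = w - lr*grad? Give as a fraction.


w_new = 3 - 3/10 * -13 = 3 - -39/10 = 69/10.

69/10


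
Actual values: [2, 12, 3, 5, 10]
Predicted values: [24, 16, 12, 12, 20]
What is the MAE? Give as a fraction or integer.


MAE = (1/5) * (|2-24|=22 + |12-16|=4 + |3-12|=9 + |5-12|=7 + |10-20|=10). Sum = 52. MAE = 52/5.

52/5


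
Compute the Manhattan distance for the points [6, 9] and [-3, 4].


d = sum of absolute differences: |6--3|=9 + |9-4|=5 = 14.

14


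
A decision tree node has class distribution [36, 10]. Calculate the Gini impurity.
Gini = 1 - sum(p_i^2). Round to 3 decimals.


Total = 46. Proportions: 36/46, 10/46. sum(p_i^2) = 0.6597. Gini = 1 - 0.6597 = 0.3403, which rounds to 0.340.

0.340


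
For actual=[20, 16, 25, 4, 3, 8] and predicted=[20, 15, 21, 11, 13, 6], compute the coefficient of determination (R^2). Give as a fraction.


Mean(y) = 38/3. SS_res = 170. SS_tot = 1222/3. R^2 = 1 - 170/(1222/3) = 356/611.

356/611


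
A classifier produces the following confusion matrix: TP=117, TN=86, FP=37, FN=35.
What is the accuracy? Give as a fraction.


Accuracy = (TP + TN) / (TP + TN + FP + FN) = (117 + 86) / 275 = 203/275.

203/275


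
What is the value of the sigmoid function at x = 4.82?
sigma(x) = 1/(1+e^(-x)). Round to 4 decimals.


sigma(4.82) = 1/(1+e^(-4.82)) = 1/(1+0.008067) = 1/1.008067 = 0.9920.

0.9920


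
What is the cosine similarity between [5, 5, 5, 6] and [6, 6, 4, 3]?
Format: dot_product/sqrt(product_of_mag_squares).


dot = 98. |a|^2 = 111, |b|^2 = 97. cos = 98/sqrt(10767).

98/sqrt(10767)


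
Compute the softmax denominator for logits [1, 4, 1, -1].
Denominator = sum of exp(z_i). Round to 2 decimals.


Denom = e^1=2.7183 + e^4=54.5982 + e^1=2.7183 + e^-1=0.3679. Sum = 60.4027, which rounds to 60.40.

60.40


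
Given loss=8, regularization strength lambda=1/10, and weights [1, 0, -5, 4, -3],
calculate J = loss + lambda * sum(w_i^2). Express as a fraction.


L2 sq norm = sum(w^2) = 51. J = 8 + 1/10 * 51 = 131/10.

131/10


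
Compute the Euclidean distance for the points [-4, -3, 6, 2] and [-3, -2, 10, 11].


d = sqrt(sum of squared differences). (-4--3)^2=1, (-3--2)^2=1, (6-10)^2=16, (2-11)^2=81. Sum = 99.

sqrt(99)


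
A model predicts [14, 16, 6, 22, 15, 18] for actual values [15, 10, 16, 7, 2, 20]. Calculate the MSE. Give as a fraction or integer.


MSE = (1/6) * ((15-14)^2=1 + (10-16)^2=36 + (16-6)^2=100 + (7-22)^2=225 + (2-15)^2=169 + (20-18)^2=4). Sum = 535. MSE = 535/6.

535/6


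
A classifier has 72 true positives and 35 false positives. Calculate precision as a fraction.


Precision = TP / (TP + FP) = 72 / 107 = 72/107.

72/107


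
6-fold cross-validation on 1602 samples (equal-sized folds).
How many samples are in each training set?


Each validation fold has 1602/6 = 267 samples. Training set = 1602 - 267 = 1335.

1335


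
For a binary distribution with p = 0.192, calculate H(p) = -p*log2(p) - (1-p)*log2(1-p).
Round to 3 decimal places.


H = -0.192*log2(0.192) - 0.808*log2(0.808) = 0.706.

0.706


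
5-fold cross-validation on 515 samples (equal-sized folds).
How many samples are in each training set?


Each validation fold has 515/5 = 103 samples. Training set = 515 - 103 = 412.

412


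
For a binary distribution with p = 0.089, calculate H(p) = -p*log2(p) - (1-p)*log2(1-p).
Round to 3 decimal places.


H = -0.089*log2(0.089) - 0.911*log2(0.911) = 0.433.

0.433


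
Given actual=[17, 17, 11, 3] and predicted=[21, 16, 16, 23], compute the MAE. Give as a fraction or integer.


MAE = (1/4) * (|17-21|=4 + |17-16|=1 + |11-16|=5 + |3-23|=20). Sum = 30. MAE = 15/2.

15/2


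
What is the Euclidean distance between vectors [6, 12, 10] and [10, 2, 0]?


d = sqrt(sum of squared differences). (6-10)^2=16, (12-2)^2=100, (10-0)^2=100. Sum = 216.

sqrt(216)


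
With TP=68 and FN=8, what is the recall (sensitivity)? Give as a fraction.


Recall = TP / (TP + FN) = 68 / 76 = 17/19.

17/19


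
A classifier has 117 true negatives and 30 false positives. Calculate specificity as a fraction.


Specificity = TN / (TN + FP) = 117 / 147 = 39/49.

39/49


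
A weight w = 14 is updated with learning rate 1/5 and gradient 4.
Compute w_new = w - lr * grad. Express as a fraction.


w_new = 14 - 1/5 * 4 = 14 - 4/5 = 66/5.

66/5


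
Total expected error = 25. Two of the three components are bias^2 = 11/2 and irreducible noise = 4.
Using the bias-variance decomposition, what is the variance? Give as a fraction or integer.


Total error = bias^2 + variance + irreducible noise. So variance = 25 - 11/2 - 4 = 31/2.

31/2


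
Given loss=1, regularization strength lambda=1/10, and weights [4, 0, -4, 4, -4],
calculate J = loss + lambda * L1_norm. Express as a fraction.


L1 norm = sum(|w|) = 16. J = 1 + 1/10 * 16 = 13/5.

13/5


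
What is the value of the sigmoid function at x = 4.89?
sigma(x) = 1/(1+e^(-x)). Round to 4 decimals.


sigma(4.89) = 1/(1+e^(-4.89)) = 1/(1+0.007521) = 1/1.007521 = 0.9925.

0.9925


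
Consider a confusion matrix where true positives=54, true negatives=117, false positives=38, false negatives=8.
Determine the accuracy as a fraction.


Accuracy = (TP + TN) / (TP + TN + FP + FN) = (54 + 117) / 217 = 171/217.

171/217


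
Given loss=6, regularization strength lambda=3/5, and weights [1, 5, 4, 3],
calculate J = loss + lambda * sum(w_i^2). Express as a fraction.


L2 sq norm = sum(w^2) = 51. J = 6 + 3/5 * 51 = 183/5.

183/5


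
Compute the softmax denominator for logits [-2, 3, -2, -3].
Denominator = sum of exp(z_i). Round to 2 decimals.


Denom = e^-2=0.1353 + e^3=20.0855 + e^-2=0.1353 + e^-3=0.0498. Sum = 20.4059, which rounds to 20.41.

20.41


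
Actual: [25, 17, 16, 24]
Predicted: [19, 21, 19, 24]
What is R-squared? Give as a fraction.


Mean(y) = 41/2. SS_res = 61. SS_tot = 65. R^2 = 1 - 61/(65) = 4/65.

4/65


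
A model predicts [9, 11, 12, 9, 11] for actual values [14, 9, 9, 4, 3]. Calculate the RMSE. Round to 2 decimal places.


MSE = 25.4000. RMSE = sqrt(25.4000) = 5.04.

5.04


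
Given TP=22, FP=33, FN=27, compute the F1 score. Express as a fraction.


Precision = 22/55 = 2/5. Recall = 22/49 = 22/49. F1 = 2*P*R/(P+R) = 11/26.

11/26


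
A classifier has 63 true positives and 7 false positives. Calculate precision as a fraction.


Precision = TP / (TP + FP) = 63 / 70 = 9/10.

9/10


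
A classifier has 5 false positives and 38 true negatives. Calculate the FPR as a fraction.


FPR = FP / (FP + TN) = 5 / 43 = 5/43.

5/43


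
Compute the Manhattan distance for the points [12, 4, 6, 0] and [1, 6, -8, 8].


d = sum of absolute differences: |12-1|=11 + |4-6|=2 + |6--8|=14 + |0-8|=8 = 35.

35


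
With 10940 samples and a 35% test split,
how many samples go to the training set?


Test set = 10940 * 35% = 3829. Training set = 10940 - 3829 = 7111.

7111


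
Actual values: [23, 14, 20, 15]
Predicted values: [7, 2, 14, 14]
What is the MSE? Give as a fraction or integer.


MSE = (1/4) * ((23-7)^2=256 + (14-2)^2=144 + (20-14)^2=36 + (15-14)^2=1). Sum = 437. MSE = 437/4.

437/4


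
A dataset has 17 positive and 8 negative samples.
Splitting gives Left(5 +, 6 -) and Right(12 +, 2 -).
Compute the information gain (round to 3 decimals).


H(parent) = 0.9044. H(left) = 0.9940, H(right) = 0.5917. Weighted = (11/25)*0.9940 + (14/25)*0.5917 = 0.7687. IG = 0.9044 - 0.7687 = 0.1357, which rounds to 0.136.

0.136


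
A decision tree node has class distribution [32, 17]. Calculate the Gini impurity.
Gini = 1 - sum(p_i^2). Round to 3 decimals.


Total = 49. Proportions: 32/49, 17/49. sum(p_i^2) = 0.5469. Gini = 1 - 0.5469 = 0.4531, which rounds to 0.453.

0.453


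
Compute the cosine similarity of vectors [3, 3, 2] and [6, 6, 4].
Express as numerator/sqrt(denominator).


dot = 44. |a|^2 = 22, |b|^2 = 88. cos = 44/sqrt(1936).

44/sqrt(1936)


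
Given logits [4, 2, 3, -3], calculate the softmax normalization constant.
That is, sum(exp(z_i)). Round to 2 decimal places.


Denom = e^4=54.5982 + e^2=7.3891 + e^3=20.0855 + e^-3=0.0498. Sum = 82.1226, which rounds to 82.12.

82.12


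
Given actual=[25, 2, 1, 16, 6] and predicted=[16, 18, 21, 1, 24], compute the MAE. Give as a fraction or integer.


MAE = (1/5) * (|25-16|=9 + |2-18|=16 + |1-21|=20 + |16-1|=15 + |6-24|=18). Sum = 78. MAE = 78/5.

78/5


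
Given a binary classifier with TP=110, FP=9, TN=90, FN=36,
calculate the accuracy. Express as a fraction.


Accuracy = (TP + TN) / (TP + TN + FP + FN) = (110 + 90) / 245 = 40/49.

40/49


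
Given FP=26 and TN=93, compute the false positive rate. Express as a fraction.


FPR = FP / (FP + TN) = 26 / 119 = 26/119.

26/119


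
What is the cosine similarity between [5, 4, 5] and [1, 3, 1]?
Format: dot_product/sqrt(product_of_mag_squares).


dot = 22. |a|^2 = 66, |b|^2 = 11. cos = 22/sqrt(726).

22/sqrt(726)


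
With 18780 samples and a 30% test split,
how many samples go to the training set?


Test set = 18780 * 30% = 5634. Training set = 18780 - 5634 = 13146.

13146


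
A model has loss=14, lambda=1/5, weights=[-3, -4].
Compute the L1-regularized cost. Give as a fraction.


L1 norm = sum(|w|) = 7. J = 14 + 1/5 * 7 = 77/5.

77/5


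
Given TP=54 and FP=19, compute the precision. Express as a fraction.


Precision = TP / (TP + FP) = 54 / 73 = 54/73.

54/73


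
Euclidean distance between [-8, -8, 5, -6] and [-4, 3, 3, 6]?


d = sqrt(sum of squared differences). (-8--4)^2=16, (-8-3)^2=121, (5-3)^2=4, (-6-6)^2=144. Sum = 285.

sqrt(285)


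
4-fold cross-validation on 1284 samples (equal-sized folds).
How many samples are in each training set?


Each validation fold has 1284/4 = 321 samples. Training set = 1284 - 321 = 963.

963


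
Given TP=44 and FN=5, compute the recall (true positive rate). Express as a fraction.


Recall = TP / (TP + FN) = 44 / 49 = 44/49.

44/49


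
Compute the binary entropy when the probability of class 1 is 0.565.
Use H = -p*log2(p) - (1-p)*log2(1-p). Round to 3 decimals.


H = -0.565*log2(0.565) - 0.435*log2(0.435) = 0.988.

0.988


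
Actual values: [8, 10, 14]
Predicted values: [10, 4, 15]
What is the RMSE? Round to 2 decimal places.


MSE = 13.6667. RMSE = sqrt(13.6667) = 3.70.

3.70


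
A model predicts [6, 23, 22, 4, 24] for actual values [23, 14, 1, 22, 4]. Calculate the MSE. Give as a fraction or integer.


MSE = (1/5) * ((23-6)^2=289 + (14-23)^2=81 + (1-22)^2=441 + (22-4)^2=324 + (4-24)^2=400). Sum = 1535. MSE = 307.

307


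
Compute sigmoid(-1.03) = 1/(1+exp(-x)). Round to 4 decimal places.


sigma(-1.03) = 1/(1+e^(1.03)) = 1/(1+2.801066) = 1/3.801066 = 0.2631.

0.2631


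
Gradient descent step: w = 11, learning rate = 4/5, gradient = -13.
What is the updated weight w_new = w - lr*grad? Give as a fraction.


w_new = 11 - 4/5 * -13 = 11 - -52/5 = 107/5.

107/5


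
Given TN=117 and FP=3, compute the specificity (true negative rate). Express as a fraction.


Specificity = TN / (TN + FP) = 117 / 120 = 39/40.

39/40


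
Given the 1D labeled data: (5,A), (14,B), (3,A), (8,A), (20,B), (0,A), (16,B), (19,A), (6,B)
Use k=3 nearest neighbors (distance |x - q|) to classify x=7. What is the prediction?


Distances: |5-7|=2, |14-7|=7, |3-7|=4, |8-7|=1, |20-7|=13, |0-7|=7, |16-7|=9, |19-7|=12, |6-7|=1. 3 nearest: (8,A), (6,B), (5,A). Counts: {'A': 2, 'B': 1}. Majority class: A.

A


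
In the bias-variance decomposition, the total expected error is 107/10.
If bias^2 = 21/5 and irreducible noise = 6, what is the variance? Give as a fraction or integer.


Total error = bias^2 + variance + irreducible noise. So variance = 107/10 - 21/5 - 6 = 1/2.

1/2


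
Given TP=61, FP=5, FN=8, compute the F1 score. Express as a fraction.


Precision = 61/66 = 61/66. Recall = 61/69 = 61/69. F1 = 2*P*R/(P+R) = 122/135.

122/135


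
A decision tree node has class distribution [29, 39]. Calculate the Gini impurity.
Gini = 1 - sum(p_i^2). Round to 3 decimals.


Total = 68. Proportions: 29/68, 39/68. sum(p_i^2) = 0.5108. Gini = 1 - 0.5108 = 0.4892, which rounds to 0.489.

0.489
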